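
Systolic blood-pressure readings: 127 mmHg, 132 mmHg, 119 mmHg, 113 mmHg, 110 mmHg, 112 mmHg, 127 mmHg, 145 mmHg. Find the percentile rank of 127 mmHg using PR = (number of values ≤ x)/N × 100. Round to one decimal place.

N = 8.
Strictly below 127: 4. Equal to 127: 2.
PR = 6/8 × 100 = 75.0

75.0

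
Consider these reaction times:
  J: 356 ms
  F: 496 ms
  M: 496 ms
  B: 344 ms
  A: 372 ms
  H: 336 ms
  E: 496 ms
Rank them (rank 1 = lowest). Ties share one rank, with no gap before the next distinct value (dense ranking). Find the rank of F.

Sorted (ascending): 336, 344, 356, 372, 496, 496, 496
The 3 values of 496 share dense rank 5.
Remaining distinct values take the next consecutive integers.
F has value 496 ms → rank 5.

5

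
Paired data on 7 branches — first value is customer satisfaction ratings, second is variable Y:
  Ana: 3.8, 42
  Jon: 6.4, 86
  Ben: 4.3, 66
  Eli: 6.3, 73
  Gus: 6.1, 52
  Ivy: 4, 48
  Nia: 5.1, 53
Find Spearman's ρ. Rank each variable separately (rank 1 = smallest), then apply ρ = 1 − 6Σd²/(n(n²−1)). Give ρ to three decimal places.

0.857

Ranks of variable 1: 1, 7, 3, 6, 5, 2, 4
Ranks of variable 2: 1, 7, 5, 6, 3, 2, 4
d = r₁ − r₂: 0, 0, -2, 0, 2, 0, 0
d²: 0, 0, 4, 0, 4, 0, 0; Σd² = 8
ρ = 1 − 6·8/(7·48) = 1 − 48/336 = 0.857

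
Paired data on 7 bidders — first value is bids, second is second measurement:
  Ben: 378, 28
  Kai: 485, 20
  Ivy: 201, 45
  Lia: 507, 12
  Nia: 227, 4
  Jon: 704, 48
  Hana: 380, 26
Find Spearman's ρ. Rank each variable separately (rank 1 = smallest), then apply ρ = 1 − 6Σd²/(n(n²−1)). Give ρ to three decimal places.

0.107

Ranks of variable 1: 3, 5, 1, 6, 2, 7, 4
Ranks of variable 2: 5, 3, 6, 2, 1, 7, 4
d = r₁ − r₂: -2, 2, -5, 4, 1, 0, 0
d²: 4, 4, 25, 16, 1, 0, 0; Σd² = 50
ρ = 1 − 6·50/(7·48) = 1 − 300/336 = 0.107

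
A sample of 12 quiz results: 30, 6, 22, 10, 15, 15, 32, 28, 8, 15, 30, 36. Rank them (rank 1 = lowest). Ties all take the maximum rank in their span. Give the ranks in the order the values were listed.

10, 1, 7, 3, 6, 6, 11, 8, 2, 6, 10, 12

Sorted (ascending): 6, 8, 10, 15, 15, 15, 22, 28, 30, 30, 32, 36
The 3 values of 15 occupy positions 4–6 → each gets rank 6.
The 2 values of 30 occupy positions 9–10 → each gets rank 10.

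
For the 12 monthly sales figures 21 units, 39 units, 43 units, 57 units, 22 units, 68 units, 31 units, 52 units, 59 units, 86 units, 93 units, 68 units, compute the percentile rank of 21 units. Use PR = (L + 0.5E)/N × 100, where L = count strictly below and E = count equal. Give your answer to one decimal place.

4.2

N = 12.
Strictly below 21: 0. Equal to 21: 1.
PR = (0 + 0.5·1)/12 × 100 = 4.2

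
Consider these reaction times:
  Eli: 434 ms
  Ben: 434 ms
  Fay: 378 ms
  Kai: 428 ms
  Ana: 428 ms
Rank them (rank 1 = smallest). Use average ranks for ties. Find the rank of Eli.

4.5

Sorted (ascending): 378, 428, 428, 434, 434
The 2 values of 428 occupy positions 2–3 → average rank (2+3)/2 = 2.5.
The 2 values of 434 occupy positions 4–5 → average rank (4+5)/2 = 4.5.
Eli has value 434 ms → rank 4.5.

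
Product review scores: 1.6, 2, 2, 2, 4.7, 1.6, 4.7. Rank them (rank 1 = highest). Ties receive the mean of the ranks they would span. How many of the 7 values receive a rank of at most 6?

5

Sorted (descending): 4.7, 4.7, 2, 2, 2, 1.6, 1.6
The 2 values of 4.7 occupy positions 1–2 → average rank (1+2)/2 = 1.5.
The 3 values of 2 occupy positions 3–5 → average rank 4.
The 2 values of 1.6 occupy positions 6–7 → average rank (6+7)/2 = 6.5.
Ranks ≤ 6: {1.5, 1.5, 4, 4, 4} → 5 values.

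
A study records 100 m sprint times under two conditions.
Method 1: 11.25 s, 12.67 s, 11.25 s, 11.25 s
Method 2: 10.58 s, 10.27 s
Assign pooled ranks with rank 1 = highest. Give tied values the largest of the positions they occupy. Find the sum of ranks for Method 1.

Sorted (descending): 12.67, 11.25, 11.25, 11.25, 10.58, 10.27
The 3 values of 11.25 occupy positions 2–4 → each gets rank 4.
Method 1 values → pooled ranks: 11.25→4, 12.67→1, 11.25→4, 11.25→4
Rank sum = 4 + 1 + 4 + 4 = 13

13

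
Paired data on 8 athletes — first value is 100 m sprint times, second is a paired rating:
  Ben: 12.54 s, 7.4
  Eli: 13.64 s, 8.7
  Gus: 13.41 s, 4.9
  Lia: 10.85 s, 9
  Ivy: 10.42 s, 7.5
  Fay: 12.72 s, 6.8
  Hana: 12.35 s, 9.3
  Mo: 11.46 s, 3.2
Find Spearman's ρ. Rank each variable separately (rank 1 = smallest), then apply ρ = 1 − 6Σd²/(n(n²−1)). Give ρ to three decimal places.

-0.190

Ranks of variable 1: 5, 8, 7, 2, 1, 6, 4, 3
Ranks of variable 2: 4, 6, 2, 7, 5, 3, 8, 1
d = r₁ − r₂: 1, 2, 5, -5, -4, 3, -4, 2
d²: 1, 4, 25, 25, 16, 9, 16, 4; Σd² = 100
ρ = 1 − 6·100/(8·63) = 1 − 600/504 = -0.190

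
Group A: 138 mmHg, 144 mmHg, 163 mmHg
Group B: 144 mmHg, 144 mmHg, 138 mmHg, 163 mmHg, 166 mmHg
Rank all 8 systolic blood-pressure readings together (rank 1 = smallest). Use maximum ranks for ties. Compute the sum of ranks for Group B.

Sorted (ascending): 138, 138, 144, 144, 144, 163, 163, 166
The 2 values of 138 occupy positions 1–2 → each gets rank 2.
The 3 values of 144 occupy positions 3–5 → each gets rank 5.
The 2 values of 163 occupy positions 6–7 → each gets rank 7.
Group B values → pooled ranks: 144→5, 144→5, 138→2, 163→7, 166→8
Rank sum = 5 + 5 + 2 + 7 + 8 = 27

27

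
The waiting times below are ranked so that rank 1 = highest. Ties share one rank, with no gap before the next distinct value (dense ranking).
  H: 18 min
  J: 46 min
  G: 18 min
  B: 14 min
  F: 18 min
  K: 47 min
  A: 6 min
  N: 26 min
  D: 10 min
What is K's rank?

Sorted (descending): 47, 46, 26, 18, 18, 18, 14, 10, 6
The 3 values of 18 share dense rank 4.
Remaining distinct values take the next consecutive integers.
K has value 47 min → rank 1.

1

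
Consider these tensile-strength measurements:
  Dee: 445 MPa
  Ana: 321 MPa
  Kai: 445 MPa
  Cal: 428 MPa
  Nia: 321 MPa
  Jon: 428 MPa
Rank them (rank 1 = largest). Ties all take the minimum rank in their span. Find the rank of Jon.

3

Sorted (descending): 445, 445, 428, 428, 321, 321
The 2 values of 445 occupy positions 1–2 → each gets rank 1.
The 2 values of 428 occupy positions 3–4 → each gets rank 3.
The 2 values of 321 occupy positions 5–6 → each gets rank 5.
Jon has value 428 MPa → rank 3.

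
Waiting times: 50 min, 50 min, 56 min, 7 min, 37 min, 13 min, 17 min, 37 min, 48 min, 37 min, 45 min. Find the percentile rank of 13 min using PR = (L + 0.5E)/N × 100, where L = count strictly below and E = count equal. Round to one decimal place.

13.6

N = 11.
Strictly below 13: 1. Equal to 13: 1.
PR = (1 + 0.5·1)/11 × 100 = 13.6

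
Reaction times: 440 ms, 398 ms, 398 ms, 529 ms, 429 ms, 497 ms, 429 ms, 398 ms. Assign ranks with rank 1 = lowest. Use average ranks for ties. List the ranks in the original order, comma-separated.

6, 2, 2, 8, 4.5, 7, 4.5, 2

Sorted (ascending): 398, 398, 398, 429, 429, 440, 497, 529
The 3 values of 398 occupy positions 1–3 → average rank 2.
The 2 values of 429 occupy positions 4–5 → average rank (4+5)/2 = 4.5.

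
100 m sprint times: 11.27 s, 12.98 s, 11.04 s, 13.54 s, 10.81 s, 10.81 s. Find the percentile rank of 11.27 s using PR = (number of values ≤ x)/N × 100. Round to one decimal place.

N = 6.
Strictly below 11.27: 3. Equal to 11.27: 1.
PR = 4/6 × 100 = 66.7

66.7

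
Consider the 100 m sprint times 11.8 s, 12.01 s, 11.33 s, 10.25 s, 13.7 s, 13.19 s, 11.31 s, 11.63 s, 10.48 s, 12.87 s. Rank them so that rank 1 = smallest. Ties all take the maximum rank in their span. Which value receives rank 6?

Sorted (ascending): 10.25, 10.48, 11.31, 11.33, 11.63, 11.8, 12.01, 12.87, 13.19, 13.7
No ties — each value takes its position as its rank.
Rank 6 → value 11.8.

11.8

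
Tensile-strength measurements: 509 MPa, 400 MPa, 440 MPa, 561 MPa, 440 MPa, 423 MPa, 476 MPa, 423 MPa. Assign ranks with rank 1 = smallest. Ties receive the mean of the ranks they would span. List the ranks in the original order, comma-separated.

Sorted (ascending): 400, 423, 423, 440, 440, 476, 509, 561
The 2 values of 423 occupy positions 2–3 → average rank (2+3)/2 = 2.5.
The 2 values of 440 occupy positions 4–5 → average rank (4+5)/2 = 4.5.

7, 1, 4.5, 8, 4.5, 2.5, 6, 2.5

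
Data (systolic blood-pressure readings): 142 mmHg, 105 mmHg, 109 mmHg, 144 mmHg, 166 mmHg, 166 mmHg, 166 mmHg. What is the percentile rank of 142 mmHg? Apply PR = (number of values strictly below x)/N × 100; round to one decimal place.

28.6

N = 7.
Strictly below 142: 2. Equal to 142: 1.
PR = 2/7 × 100 = 28.6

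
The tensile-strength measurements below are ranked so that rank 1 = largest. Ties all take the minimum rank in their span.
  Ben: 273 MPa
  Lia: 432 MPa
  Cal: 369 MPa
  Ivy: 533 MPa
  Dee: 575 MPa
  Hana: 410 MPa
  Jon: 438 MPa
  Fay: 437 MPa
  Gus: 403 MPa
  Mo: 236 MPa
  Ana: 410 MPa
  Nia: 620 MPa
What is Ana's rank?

7

Sorted (descending): 620, 575, 533, 438, 437, 432, 410, 410, 403, 369, 273, 236
The 2 values of 410 occupy positions 7–8 → each gets rank 7.
Ana has value 410 MPa → rank 7.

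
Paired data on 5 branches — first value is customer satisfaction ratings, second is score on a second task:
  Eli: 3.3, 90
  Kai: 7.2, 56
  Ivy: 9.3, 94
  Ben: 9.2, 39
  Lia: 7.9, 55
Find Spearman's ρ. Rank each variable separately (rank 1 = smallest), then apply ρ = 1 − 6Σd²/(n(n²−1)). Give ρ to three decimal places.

0.000

Ranks of variable 1: 1, 2, 5, 4, 3
Ranks of variable 2: 4, 3, 5, 1, 2
d = r₁ − r₂: -3, -1, 0, 3, 1
d²: 9, 1, 0, 9, 1; Σd² = 20
ρ = 1 − 6·20/(5·24) = 1 − 120/120 = 0.000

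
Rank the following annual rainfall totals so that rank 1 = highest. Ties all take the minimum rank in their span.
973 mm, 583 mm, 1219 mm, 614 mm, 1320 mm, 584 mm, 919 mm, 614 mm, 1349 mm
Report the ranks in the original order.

Sorted (descending): 1349, 1320, 1219, 973, 919, 614, 614, 584, 583
The 2 values of 614 occupy positions 6–7 → each gets rank 6.

4, 9, 3, 6, 2, 8, 5, 6, 1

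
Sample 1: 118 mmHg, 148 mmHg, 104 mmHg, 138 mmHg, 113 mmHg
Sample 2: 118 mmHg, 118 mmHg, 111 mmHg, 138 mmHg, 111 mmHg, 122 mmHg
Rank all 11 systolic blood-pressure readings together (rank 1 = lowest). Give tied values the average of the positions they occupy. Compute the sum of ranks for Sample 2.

Sorted (ascending): 104, 111, 111, 113, 118, 118, 118, 122, 138, 138, 148
The 2 values of 111 occupy positions 2–3 → average rank (2+3)/2 = 2.5.
The 3 values of 118 occupy positions 5–7 → average rank 6.
The 2 values of 138 occupy positions 9–10 → average rank (9+10)/2 = 9.5.
Sample 2 values → pooled ranks: 118→6, 118→6, 111→2.5, 138→9.5, 111→2.5, 122→8
Rank sum = 6 + 6 + 2.5 + 9.5 + 2.5 + 8 = 34.5

34.5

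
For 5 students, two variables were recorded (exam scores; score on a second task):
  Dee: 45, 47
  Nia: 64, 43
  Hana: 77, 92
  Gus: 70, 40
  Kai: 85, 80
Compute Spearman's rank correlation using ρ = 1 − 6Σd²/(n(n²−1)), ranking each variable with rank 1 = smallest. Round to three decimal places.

0.500

Ranks of variable 1: 1, 2, 4, 3, 5
Ranks of variable 2: 3, 2, 5, 1, 4
d = r₁ − r₂: -2, 0, -1, 2, 1
d²: 4, 0, 1, 4, 1; Σd² = 10
ρ = 1 − 6·10/(5·24) = 1 − 60/120 = 0.500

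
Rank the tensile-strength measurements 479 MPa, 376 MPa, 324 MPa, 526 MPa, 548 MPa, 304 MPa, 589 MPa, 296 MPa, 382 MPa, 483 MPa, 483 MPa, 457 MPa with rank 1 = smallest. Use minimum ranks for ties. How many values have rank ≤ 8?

Sorted (ascending): 296, 304, 324, 376, 382, 457, 479, 483, 483, 526, 548, 589
The 2 values of 483 occupy positions 8–9 → each gets rank 8.
Ranks ≤ 8: {1, 2, 3, 4, 5, 6, 7, 8, 8} → 9 values.

9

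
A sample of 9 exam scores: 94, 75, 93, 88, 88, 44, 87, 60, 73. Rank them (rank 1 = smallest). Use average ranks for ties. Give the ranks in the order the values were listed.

9, 4, 8, 6.5, 6.5, 1, 5, 2, 3

Sorted (ascending): 44, 60, 73, 75, 87, 88, 88, 93, 94
The 2 values of 88 occupy positions 6–7 → average rank (6+7)/2 = 6.5.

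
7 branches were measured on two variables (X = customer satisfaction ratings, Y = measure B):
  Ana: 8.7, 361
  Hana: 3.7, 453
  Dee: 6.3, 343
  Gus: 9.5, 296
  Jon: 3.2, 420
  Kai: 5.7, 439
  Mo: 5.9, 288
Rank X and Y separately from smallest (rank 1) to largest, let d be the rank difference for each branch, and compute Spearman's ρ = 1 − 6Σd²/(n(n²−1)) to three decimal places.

-0.643

Ranks of variable 1: 6, 2, 5, 7, 1, 3, 4
Ranks of variable 2: 4, 7, 3, 2, 5, 6, 1
d = r₁ − r₂: 2, -5, 2, 5, -4, -3, 3
d²: 4, 25, 4, 25, 16, 9, 9; Σd² = 92
ρ = 1 − 6·92/(7·48) = 1 − 552/336 = -0.643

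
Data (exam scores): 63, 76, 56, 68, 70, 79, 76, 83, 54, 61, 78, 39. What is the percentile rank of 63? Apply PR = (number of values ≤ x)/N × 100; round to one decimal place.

N = 12.
Strictly below 63: 4. Equal to 63: 1.
PR = 5/12 × 100 = 41.7

41.7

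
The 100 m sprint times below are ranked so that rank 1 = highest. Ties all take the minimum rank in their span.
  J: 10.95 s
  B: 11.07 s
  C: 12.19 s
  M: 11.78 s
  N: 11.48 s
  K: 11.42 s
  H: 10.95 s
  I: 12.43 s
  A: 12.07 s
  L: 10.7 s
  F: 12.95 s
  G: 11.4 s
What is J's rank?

10

Sorted (descending): 12.95, 12.43, 12.19, 12.07, 11.78, 11.48, 11.42, 11.4, 11.07, 10.95, 10.95, 10.7
The 2 values of 10.95 occupy positions 10–11 → each gets rank 10.
J has value 10.95 s → rank 10.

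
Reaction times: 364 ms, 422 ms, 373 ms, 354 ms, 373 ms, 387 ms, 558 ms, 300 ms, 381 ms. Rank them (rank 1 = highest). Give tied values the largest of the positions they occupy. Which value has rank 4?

Sorted (descending): 558, 422, 387, 381, 373, 373, 364, 354, 300
The 2 values of 373 occupy positions 5–6 → each gets rank 6.
Rank 4 → value 381.

381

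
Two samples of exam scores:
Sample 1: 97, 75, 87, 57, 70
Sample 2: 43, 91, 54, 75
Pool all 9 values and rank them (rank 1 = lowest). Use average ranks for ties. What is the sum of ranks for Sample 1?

28.5

Sorted (ascending): 43, 54, 57, 70, 75, 75, 87, 91, 97
The 2 values of 75 occupy positions 5–6 → average rank (5+6)/2 = 5.5.
Sample 1 values → pooled ranks: 97→9, 75→5.5, 87→7, 57→3, 70→4
Rank sum = 9 + 5.5 + 7 + 3 + 4 = 28.5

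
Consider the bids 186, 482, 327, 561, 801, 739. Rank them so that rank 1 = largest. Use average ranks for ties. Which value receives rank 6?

Sorted (descending): 801, 739, 561, 482, 327, 186
No ties — each value takes its position as its rank.
Rank 6 → value 186.

186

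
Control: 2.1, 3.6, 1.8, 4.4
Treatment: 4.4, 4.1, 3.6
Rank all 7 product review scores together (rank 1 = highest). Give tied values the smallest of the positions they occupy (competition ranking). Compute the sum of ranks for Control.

Sorted (descending): 4.4, 4.4, 4.1, 3.6, 3.6, 2.1, 1.8
The 2 values of 4.4 occupy positions 1–2 → each gets rank 1.
The 2 values of 3.6 occupy positions 4–5 → each gets rank 4.
Control values → pooled ranks: 2.1→6, 3.6→4, 1.8→7, 4.4→1
Rank sum = 6 + 4 + 7 + 1 = 18

18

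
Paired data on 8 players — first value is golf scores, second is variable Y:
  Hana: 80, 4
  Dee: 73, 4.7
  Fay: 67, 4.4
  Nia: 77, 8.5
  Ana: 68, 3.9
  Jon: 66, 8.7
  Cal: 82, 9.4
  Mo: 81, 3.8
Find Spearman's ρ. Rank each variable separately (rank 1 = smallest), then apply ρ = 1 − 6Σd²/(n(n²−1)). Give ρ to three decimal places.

Ranks of variable 1: 6, 4, 2, 5, 3, 1, 8, 7
Ranks of variable 2: 3, 5, 4, 6, 2, 7, 8, 1
d = r₁ − r₂: 3, -1, -2, -1, 1, -6, 0, 6
d²: 9, 1, 4, 1, 1, 36, 0, 36; Σd² = 88
ρ = 1 − 6·88/(8·63) = 1 − 528/504 = -0.048

-0.048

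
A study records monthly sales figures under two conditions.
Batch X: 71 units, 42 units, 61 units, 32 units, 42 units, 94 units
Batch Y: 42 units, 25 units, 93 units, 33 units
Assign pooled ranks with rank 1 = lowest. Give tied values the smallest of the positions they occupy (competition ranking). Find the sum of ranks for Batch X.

35

Sorted (ascending): 25, 32, 33, 42, 42, 42, 61, 71, 93, 94
The 3 values of 42 occupy positions 4–6 → each gets rank 4.
Batch X values → pooled ranks: 71→8, 42→4, 61→7, 32→2, 42→4, 94→10
Rank sum = 8 + 4 + 7 + 2 + 4 + 10 = 35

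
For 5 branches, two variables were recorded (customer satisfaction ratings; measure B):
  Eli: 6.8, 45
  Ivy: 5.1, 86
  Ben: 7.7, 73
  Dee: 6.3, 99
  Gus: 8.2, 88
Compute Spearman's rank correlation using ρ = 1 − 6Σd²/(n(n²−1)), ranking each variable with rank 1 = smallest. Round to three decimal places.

Ranks of variable 1: 3, 1, 4, 2, 5
Ranks of variable 2: 1, 3, 2, 5, 4
d = r₁ − r₂: 2, -2, 2, -3, 1
d²: 4, 4, 4, 9, 1; Σd² = 22
ρ = 1 − 6·22/(5·24) = 1 − 132/120 = -0.100

-0.100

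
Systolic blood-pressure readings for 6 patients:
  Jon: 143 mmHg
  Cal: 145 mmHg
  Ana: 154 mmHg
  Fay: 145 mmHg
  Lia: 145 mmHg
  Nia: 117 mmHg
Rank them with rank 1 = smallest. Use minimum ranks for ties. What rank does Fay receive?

Sorted (ascending): 117, 143, 145, 145, 145, 154
The 3 values of 145 occupy positions 3–5 → each gets rank 3.
Fay has value 145 mmHg → rank 3.

3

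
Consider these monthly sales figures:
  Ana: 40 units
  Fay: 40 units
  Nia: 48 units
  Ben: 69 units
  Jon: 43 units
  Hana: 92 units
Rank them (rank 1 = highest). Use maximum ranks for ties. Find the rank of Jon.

4

Sorted (descending): 92, 69, 48, 43, 40, 40
The 2 values of 40 occupy positions 5–6 → each gets rank 6.
Jon has value 43 units → rank 4.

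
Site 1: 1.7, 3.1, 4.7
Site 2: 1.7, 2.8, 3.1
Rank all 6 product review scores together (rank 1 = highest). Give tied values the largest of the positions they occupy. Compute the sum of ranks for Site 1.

Sorted (descending): 4.7, 3.1, 3.1, 2.8, 1.7, 1.7
The 2 values of 3.1 occupy positions 2–3 → each gets rank 3.
The 2 values of 1.7 occupy positions 5–6 → each gets rank 6.
Site 1 values → pooled ranks: 1.7→6, 3.1→3, 4.7→1
Rank sum = 6 + 3 + 1 = 10

10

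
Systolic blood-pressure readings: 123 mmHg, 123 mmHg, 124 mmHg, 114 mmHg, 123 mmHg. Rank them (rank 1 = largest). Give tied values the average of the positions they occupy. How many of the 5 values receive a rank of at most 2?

Sorted (descending): 124, 123, 123, 123, 114
The 3 values of 123 occupy positions 2–4 → average rank 3.
Ranks ≤ 2: {1} → 1 value.

1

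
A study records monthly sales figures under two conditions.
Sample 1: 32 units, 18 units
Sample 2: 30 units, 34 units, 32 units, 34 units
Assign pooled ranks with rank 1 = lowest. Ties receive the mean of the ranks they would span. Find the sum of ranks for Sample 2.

Sorted (ascending): 18, 30, 32, 32, 34, 34
The 2 values of 32 occupy positions 3–4 → average rank (3+4)/2 = 3.5.
The 2 values of 34 occupy positions 5–6 → average rank (5+6)/2 = 5.5.
Sample 2 values → pooled ranks: 30→2, 34→5.5, 32→3.5, 34→5.5
Rank sum = 2 + 5.5 + 3.5 + 5.5 = 16.5

16.5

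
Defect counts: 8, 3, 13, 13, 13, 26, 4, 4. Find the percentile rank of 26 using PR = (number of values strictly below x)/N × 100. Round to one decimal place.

N = 8.
Strictly below 26: 7. Equal to 26: 1.
PR = 7/8 × 100 = 87.5

87.5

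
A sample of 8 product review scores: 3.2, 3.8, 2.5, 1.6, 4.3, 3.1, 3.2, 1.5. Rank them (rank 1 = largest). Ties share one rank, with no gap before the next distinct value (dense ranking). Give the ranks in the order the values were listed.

3, 2, 5, 6, 1, 4, 3, 7

Sorted (descending): 4.3, 3.8, 3.2, 3.2, 3.1, 2.5, 1.6, 1.5
The 2 values of 3.2 share dense rank 3.
Remaining distinct values take the next consecutive integers.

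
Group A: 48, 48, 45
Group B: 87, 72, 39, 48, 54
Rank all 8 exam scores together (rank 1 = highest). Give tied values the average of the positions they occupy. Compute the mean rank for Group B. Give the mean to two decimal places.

Sorted (descending): 87, 72, 54, 48, 48, 48, 45, 39
The 3 values of 48 occupy positions 4–6 → average rank 5.
Group B values → pooled ranks: 87→1, 72→2, 39→8, 48→5, 54→3
Mean rank = (1 + 2 + 8 + 5 + 3) / 5 = 3.80

3.80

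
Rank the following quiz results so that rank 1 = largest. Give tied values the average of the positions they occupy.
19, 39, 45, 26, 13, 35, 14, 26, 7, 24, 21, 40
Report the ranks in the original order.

Sorted (descending): 45, 40, 39, 35, 26, 26, 24, 21, 19, 14, 13, 7
The 2 values of 26 occupy positions 5–6 → average rank (5+6)/2 = 5.5.

9, 3, 1, 5.5, 11, 4, 10, 5.5, 12, 7, 8, 2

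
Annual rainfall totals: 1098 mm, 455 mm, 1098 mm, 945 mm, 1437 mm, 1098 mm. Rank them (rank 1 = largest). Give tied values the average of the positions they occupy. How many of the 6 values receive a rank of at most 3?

4

Sorted (descending): 1437, 1098, 1098, 1098, 945, 455
The 3 values of 1098 occupy positions 2–4 → average rank 3.
Ranks ≤ 3: {1, 3, 3, 3} → 4 values.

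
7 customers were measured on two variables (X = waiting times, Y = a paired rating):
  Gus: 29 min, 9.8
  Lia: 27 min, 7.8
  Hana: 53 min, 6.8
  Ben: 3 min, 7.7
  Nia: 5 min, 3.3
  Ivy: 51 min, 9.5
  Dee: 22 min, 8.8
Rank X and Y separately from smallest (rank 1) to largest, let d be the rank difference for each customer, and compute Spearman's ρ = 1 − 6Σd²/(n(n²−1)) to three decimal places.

Ranks of variable 1: 5, 4, 7, 1, 2, 6, 3
Ranks of variable 2: 7, 4, 2, 3, 1, 6, 5
d = r₁ − r₂: -2, 0, 5, -2, 1, 0, -2
d²: 4, 0, 25, 4, 1, 0, 4; Σd² = 38
ρ = 1 − 6·38/(7·48) = 1 − 228/336 = 0.321

0.321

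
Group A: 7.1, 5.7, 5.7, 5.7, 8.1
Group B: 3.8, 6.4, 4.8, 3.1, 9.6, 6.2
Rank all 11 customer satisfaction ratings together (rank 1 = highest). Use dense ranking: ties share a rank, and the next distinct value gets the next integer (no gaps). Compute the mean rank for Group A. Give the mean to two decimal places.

Sorted (descending): 9.6, 8.1, 7.1, 6.4, 6.2, 5.7, 5.7, 5.7, 4.8, 3.8, 3.1
The 3 values of 5.7 share dense rank 6.
Remaining distinct values take the next consecutive integers.
Group A values → pooled ranks: 7.1→3, 5.7→6, 5.7→6, 5.7→6, 8.1→2
Mean rank = (3 + 6 + 6 + 6 + 2) / 5 = 4.60

4.60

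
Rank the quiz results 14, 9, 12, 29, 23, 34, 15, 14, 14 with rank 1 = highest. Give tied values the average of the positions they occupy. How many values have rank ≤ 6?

7

Sorted (descending): 34, 29, 23, 15, 14, 14, 14, 12, 9
The 3 values of 14 occupy positions 5–7 → average rank 6.
Ranks ≤ 6: {1, 2, 3, 4, 6, 6, 6} → 7 values.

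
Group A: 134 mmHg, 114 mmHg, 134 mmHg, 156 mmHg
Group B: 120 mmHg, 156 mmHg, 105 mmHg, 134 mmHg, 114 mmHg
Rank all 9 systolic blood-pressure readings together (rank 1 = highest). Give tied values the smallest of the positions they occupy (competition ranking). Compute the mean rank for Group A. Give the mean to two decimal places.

Sorted (descending): 156, 156, 134, 134, 134, 120, 114, 114, 105
The 2 values of 156 occupy positions 1–2 → each gets rank 1.
The 3 values of 134 occupy positions 3–5 → each gets rank 3.
The 2 values of 114 occupy positions 7–8 → each gets rank 7.
Group A values → pooled ranks: 134→3, 114→7, 134→3, 156→1
Mean rank = (3 + 7 + 3 + 1) / 4 = 3.50

3.50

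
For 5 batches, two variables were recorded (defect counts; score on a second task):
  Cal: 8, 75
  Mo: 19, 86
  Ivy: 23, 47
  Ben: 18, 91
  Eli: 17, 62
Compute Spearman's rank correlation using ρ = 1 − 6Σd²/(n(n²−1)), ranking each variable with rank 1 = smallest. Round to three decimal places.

-0.200

Ranks of variable 1: 1, 4, 5, 3, 2
Ranks of variable 2: 3, 4, 1, 5, 2
d = r₁ − r₂: -2, 0, 4, -2, 0
d²: 4, 0, 16, 4, 0; Σd² = 24
ρ = 1 − 6·24/(5·24) = 1 − 144/120 = -0.200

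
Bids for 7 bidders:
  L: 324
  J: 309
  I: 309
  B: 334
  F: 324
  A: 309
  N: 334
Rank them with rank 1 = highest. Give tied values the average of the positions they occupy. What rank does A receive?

Sorted (descending): 334, 334, 324, 324, 309, 309, 309
The 2 values of 334 occupy positions 1–2 → average rank (1+2)/2 = 1.5.
The 2 values of 324 occupy positions 3–4 → average rank (3+4)/2 = 3.5.
The 3 values of 309 occupy positions 5–7 → average rank 6.
A has value 309 → rank 6.

6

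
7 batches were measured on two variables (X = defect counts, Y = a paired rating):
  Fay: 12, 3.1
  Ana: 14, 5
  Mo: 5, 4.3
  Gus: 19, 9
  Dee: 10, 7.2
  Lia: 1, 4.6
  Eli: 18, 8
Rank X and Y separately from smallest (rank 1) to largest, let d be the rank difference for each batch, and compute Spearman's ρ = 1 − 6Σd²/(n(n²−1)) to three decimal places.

Ranks of variable 1: 4, 5, 2, 7, 3, 1, 6
Ranks of variable 2: 1, 4, 2, 7, 5, 3, 6
d = r₁ − r₂: 3, 1, 0, 0, -2, -2, 0
d²: 9, 1, 0, 0, 4, 4, 0; Σd² = 18
ρ = 1 − 6·18/(7·48) = 1 − 108/336 = 0.679

0.679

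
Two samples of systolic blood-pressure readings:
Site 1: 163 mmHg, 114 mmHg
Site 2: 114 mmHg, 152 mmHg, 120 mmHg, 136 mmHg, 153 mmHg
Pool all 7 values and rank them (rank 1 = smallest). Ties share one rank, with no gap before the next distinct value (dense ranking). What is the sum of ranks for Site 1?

Sorted (ascending): 114, 114, 120, 136, 152, 153, 163
The 2 values of 114 share dense rank 1.
Remaining distinct values take the next consecutive integers.
Site 1 values → pooled ranks: 163→6, 114→1
Rank sum = 6 + 1 = 7

7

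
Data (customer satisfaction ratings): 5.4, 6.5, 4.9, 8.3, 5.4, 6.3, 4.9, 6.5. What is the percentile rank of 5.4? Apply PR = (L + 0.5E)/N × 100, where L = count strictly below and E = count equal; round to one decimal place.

N = 8.
Strictly below 5.4: 2. Equal to 5.4: 2.
PR = (2 + 0.5·2)/8 × 100 = 37.5

37.5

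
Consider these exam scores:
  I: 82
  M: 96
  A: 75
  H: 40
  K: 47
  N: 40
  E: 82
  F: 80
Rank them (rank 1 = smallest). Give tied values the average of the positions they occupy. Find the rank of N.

1.5

Sorted (ascending): 40, 40, 47, 75, 80, 82, 82, 96
The 2 values of 40 occupy positions 1–2 → average rank (1+2)/2 = 1.5.
The 2 values of 82 occupy positions 6–7 → average rank (6+7)/2 = 6.5.
N has value 40 → rank 1.5.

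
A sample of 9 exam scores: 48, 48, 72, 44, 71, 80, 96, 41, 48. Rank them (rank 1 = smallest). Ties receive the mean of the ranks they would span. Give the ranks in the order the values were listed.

Sorted (ascending): 41, 44, 48, 48, 48, 71, 72, 80, 96
The 3 values of 48 occupy positions 3–5 → average rank 4.

4, 4, 7, 2, 6, 8, 9, 1, 4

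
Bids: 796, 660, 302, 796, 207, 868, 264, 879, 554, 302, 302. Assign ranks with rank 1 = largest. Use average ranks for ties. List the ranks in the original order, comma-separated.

3.5, 5, 8, 3.5, 11, 2, 10, 1, 6, 8, 8

Sorted (descending): 879, 868, 796, 796, 660, 554, 302, 302, 302, 264, 207
The 2 values of 796 occupy positions 3–4 → average rank (3+4)/2 = 3.5.
The 3 values of 302 occupy positions 7–9 → average rank 8.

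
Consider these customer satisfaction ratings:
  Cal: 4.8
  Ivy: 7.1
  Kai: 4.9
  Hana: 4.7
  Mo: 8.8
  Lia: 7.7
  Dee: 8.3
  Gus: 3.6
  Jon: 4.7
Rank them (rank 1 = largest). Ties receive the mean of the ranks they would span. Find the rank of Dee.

Sorted (descending): 8.8, 8.3, 7.7, 7.1, 4.9, 4.8, 4.7, 4.7, 3.6
The 2 values of 4.7 occupy positions 7–8 → average rank (7+8)/2 = 7.5.
Dee has value 8.3 → rank 2.

2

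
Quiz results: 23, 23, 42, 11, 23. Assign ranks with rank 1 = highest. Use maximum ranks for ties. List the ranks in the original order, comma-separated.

4, 4, 1, 5, 4

Sorted (descending): 42, 23, 23, 23, 11
The 3 values of 23 occupy positions 2–4 → each gets rank 4.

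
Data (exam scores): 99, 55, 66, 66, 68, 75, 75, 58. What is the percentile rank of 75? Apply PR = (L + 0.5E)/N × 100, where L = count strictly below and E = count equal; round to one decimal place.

N = 8.
Strictly below 75: 5. Equal to 75: 2.
PR = (5 + 0.5·2)/8 × 100 = 75.0

75.0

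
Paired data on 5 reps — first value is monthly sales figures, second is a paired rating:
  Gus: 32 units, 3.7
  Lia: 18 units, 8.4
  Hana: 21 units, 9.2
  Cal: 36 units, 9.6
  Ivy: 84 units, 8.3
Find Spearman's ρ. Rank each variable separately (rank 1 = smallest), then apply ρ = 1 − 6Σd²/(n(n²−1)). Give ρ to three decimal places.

Ranks of variable 1: 3, 1, 2, 4, 5
Ranks of variable 2: 1, 3, 4, 5, 2
d = r₁ − r₂: 2, -2, -2, -1, 3
d²: 4, 4, 4, 1, 9; Σd² = 22
ρ = 1 − 6·22/(5·24) = 1 − 132/120 = -0.100

-0.100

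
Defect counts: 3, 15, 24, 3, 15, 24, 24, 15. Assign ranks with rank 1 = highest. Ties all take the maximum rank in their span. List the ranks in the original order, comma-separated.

8, 6, 3, 8, 6, 3, 3, 6

Sorted (descending): 24, 24, 24, 15, 15, 15, 3, 3
The 3 values of 24 occupy positions 1–3 → each gets rank 3.
The 3 values of 15 occupy positions 4–6 → each gets rank 6.
The 2 values of 3 occupy positions 7–8 → each gets rank 8.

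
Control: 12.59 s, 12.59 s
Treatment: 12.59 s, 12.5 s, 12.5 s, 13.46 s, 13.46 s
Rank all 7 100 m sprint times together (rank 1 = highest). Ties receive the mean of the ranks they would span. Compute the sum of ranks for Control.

Sorted (descending): 13.46, 13.46, 12.59, 12.59, 12.59, 12.5, 12.5
The 2 values of 13.46 occupy positions 1–2 → average rank (1+2)/2 = 1.5.
The 3 values of 12.59 occupy positions 3–5 → average rank 4.
The 2 values of 12.5 occupy positions 6–7 → average rank (6+7)/2 = 6.5.
Control values → pooled ranks: 12.59→4, 12.59→4
Rank sum = 4 + 4 = 8

8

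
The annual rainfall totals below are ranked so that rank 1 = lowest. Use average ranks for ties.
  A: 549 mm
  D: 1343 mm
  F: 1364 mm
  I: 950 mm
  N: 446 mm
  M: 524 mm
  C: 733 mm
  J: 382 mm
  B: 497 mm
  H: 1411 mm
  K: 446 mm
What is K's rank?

Sorted (ascending): 382, 446, 446, 497, 524, 549, 733, 950, 1343, 1364, 1411
The 2 values of 446 occupy positions 2–3 → average rank (2+3)/2 = 2.5.
K has value 446 mm → rank 2.5.

2.5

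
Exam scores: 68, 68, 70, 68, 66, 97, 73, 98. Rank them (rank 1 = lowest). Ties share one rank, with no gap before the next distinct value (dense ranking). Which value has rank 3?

70

Sorted (ascending): 66, 68, 68, 68, 70, 73, 97, 98
The 3 values of 68 share dense rank 2.
Remaining distinct values take the next consecutive integers.
Rank 3 → value 70.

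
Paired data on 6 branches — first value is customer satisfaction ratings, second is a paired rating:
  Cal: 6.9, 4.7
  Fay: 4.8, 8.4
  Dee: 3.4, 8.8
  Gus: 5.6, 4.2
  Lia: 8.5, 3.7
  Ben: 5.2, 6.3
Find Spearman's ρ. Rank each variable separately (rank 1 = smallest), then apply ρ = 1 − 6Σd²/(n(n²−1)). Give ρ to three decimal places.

Ranks of variable 1: 5, 2, 1, 4, 6, 3
Ranks of variable 2: 3, 5, 6, 2, 1, 4
d = r₁ − r₂: 2, -3, -5, 2, 5, -1
d²: 4, 9, 25, 4, 25, 1; Σd² = 68
ρ = 1 − 6·68/(6·35) = 1 − 408/210 = -0.943

-0.943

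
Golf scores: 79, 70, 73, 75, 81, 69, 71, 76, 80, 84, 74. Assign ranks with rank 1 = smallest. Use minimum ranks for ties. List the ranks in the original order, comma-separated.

8, 2, 4, 6, 10, 1, 3, 7, 9, 11, 5

Sorted (ascending): 69, 70, 71, 73, 74, 75, 76, 79, 80, 81, 84
No ties — each value takes its position as its rank.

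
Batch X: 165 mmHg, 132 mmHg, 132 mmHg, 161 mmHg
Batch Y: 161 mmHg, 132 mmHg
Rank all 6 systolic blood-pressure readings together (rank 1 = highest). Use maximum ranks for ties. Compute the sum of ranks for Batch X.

Sorted (descending): 165, 161, 161, 132, 132, 132
The 2 values of 161 occupy positions 2–3 → each gets rank 3.
The 3 values of 132 occupy positions 4–6 → each gets rank 6.
Batch X values → pooled ranks: 165→1, 132→6, 132→6, 161→3
Rank sum = 1 + 6 + 6 + 3 = 16

16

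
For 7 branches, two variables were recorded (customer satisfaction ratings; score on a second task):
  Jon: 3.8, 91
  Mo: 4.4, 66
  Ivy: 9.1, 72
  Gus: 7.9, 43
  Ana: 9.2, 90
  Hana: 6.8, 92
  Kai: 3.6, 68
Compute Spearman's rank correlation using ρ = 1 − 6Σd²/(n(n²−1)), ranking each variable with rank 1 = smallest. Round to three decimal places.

Ranks of variable 1: 2, 3, 6, 5, 7, 4, 1
Ranks of variable 2: 6, 2, 4, 1, 5, 7, 3
d = r₁ − r₂: -4, 1, 2, 4, 2, -3, -2
d²: 16, 1, 4, 16, 4, 9, 4; Σd² = 54
ρ = 1 − 6·54/(7·48) = 1 − 324/336 = 0.036

0.036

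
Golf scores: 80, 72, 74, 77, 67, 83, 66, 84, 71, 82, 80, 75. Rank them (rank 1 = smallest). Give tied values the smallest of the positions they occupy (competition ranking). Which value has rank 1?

66

Sorted (ascending): 66, 67, 71, 72, 74, 75, 77, 80, 80, 82, 83, 84
The 2 values of 80 occupy positions 8–9 → each gets rank 8.
Rank 1 → value 66.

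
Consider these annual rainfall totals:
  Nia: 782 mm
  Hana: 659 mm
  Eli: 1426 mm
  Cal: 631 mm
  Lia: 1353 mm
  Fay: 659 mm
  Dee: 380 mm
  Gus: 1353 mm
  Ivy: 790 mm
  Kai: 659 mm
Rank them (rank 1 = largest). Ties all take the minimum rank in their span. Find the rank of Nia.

5

Sorted (descending): 1426, 1353, 1353, 790, 782, 659, 659, 659, 631, 380
The 2 values of 1353 occupy positions 2–3 → each gets rank 2.
The 3 values of 659 occupy positions 6–8 → each gets rank 6.
Nia has value 782 mm → rank 5.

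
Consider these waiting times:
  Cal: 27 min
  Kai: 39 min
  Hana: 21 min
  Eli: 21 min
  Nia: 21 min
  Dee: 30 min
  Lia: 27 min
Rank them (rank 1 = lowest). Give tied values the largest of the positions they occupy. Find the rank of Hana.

3

Sorted (ascending): 21, 21, 21, 27, 27, 30, 39
The 3 values of 21 occupy positions 1–3 → each gets rank 3.
The 2 values of 27 occupy positions 4–5 → each gets rank 5.
Hana has value 21 min → rank 3.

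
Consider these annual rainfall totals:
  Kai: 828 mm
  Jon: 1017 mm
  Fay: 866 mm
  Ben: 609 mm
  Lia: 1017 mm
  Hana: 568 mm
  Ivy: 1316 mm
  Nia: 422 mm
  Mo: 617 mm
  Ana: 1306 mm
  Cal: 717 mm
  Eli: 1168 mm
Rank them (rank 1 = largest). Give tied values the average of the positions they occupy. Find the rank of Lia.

4.5

Sorted (descending): 1316, 1306, 1168, 1017, 1017, 866, 828, 717, 617, 609, 568, 422
The 2 values of 1017 occupy positions 4–5 → average rank (4+5)/2 = 4.5.
Lia has value 1017 mm → rank 4.5.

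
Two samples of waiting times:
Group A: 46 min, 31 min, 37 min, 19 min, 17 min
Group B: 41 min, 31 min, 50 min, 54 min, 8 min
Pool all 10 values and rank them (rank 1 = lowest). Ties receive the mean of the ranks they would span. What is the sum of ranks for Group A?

Sorted (ascending): 8, 17, 19, 31, 31, 37, 41, 46, 50, 54
The 2 values of 31 occupy positions 4–5 → average rank (4+5)/2 = 4.5.
Group A values → pooled ranks: 46→8, 31→4.5, 37→6, 19→3, 17→2
Rank sum = 8 + 4.5 + 6 + 3 + 2 = 23.5

23.5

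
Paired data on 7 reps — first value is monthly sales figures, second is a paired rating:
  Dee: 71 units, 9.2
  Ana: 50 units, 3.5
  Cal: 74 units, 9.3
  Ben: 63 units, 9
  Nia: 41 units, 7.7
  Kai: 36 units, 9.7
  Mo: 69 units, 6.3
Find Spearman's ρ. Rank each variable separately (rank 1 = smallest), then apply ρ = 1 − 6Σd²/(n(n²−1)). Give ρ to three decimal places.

0.071

Ranks of variable 1: 6, 3, 7, 4, 2, 1, 5
Ranks of variable 2: 5, 1, 6, 4, 3, 7, 2
d = r₁ − r₂: 1, 2, 1, 0, -1, -6, 3
d²: 1, 4, 1, 0, 1, 36, 9; Σd² = 52
ρ = 1 − 6·52/(7·48) = 1 − 312/336 = 0.071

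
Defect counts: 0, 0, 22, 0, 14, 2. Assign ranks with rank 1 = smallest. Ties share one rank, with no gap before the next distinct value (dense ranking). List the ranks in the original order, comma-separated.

Sorted (ascending): 0, 0, 0, 2, 14, 22
The 3 values of 0 share dense rank 1.
Remaining distinct values take the next consecutive integers.

1, 1, 4, 1, 3, 2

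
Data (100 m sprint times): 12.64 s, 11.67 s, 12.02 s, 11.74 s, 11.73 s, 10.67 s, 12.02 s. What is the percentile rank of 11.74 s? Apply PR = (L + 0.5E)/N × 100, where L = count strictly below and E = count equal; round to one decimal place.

50.0

N = 7.
Strictly below 11.74: 3. Equal to 11.74: 1.
PR = (3 + 0.5·1)/7 × 100 = 50.0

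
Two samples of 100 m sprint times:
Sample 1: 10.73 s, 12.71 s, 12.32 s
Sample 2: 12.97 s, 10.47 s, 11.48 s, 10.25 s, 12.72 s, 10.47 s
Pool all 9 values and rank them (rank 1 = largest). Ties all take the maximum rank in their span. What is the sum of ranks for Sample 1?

13

Sorted (descending): 12.97, 12.72, 12.71, 12.32, 11.48, 10.73, 10.47, 10.47, 10.25
The 2 values of 10.47 occupy positions 7–8 → each gets rank 8.
Sample 1 values → pooled ranks: 10.73→6, 12.71→3, 12.32→4
Rank sum = 6 + 3 + 4 = 13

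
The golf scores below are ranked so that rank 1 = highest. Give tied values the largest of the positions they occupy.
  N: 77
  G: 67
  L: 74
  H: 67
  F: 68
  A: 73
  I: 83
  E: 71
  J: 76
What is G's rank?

Sorted (descending): 83, 77, 76, 74, 73, 71, 68, 67, 67
The 2 values of 67 occupy positions 8–9 → each gets rank 9.
G has value 67 → rank 9.

9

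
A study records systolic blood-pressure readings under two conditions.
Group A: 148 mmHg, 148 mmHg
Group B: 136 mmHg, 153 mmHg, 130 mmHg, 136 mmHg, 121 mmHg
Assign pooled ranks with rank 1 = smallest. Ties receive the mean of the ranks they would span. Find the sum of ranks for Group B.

17

Sorted (ascending): 121, 130, 136, 136, 148, 148, 153
The 2 values of 136 occupy positions 3–4 → average rank (3+4)/2 = 3.5.
The 2 values of 148 occupy positions 5–6 → average rank (5+6)/2 = 5.5.
Group B values → pooled ranks: 136→3.5, 153→7, 130→2, 136→3.5, 121→1
Rank sum = 3.5 + 7 + 2 + 3.5 + 1 = 17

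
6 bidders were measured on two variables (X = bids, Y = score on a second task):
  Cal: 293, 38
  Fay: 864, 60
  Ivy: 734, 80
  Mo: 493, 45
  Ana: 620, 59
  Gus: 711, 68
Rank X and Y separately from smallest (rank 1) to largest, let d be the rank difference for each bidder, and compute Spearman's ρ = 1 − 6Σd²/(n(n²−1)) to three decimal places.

0.829

Ranks of variable 1: 1, 6, 5, 2, 3, 4
Ranks of variable 2: 1, 4, 6, 2, 3, 5
d = r₁ − r₂: 0, 2, -1, 0, 0, -1
d²: 0, 4, 1, 0, 0, 1; Σd² = 6
ρ = 1 − 6·6/(6·35) = 1 − 36/210 = 0.829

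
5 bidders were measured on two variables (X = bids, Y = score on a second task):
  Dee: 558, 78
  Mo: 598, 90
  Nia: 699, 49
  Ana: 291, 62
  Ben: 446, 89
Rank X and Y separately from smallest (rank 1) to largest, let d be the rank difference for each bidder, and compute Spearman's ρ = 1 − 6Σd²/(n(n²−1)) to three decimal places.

Ranks of variable 1: 3, 4, 5, 1, 2
Ranks of variable 2: 3, 5, 1, 2, 4
d = r₁ − r₂: 0, -1, 4, -1, -2
d²: 0, 1, 16, 1, 4; Σd² = 22
ρ = 1 − 6·22/(5·24) = 1 − 132/120 = -0.100

-0.100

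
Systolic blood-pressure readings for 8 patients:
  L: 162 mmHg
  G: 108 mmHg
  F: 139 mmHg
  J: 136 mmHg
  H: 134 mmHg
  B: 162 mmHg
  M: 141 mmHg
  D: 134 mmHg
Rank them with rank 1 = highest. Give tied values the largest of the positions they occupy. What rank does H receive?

7

Sorted (descending): 162, 162, 141, 139, 136, 134, 134, 108
The 2 values of 162 occupy positions 1–2 → each gets rank 2.
The 2 values of 134 occupy positions 6–7 → each gets rank 7.
H has value 134 mmHg → rank 7.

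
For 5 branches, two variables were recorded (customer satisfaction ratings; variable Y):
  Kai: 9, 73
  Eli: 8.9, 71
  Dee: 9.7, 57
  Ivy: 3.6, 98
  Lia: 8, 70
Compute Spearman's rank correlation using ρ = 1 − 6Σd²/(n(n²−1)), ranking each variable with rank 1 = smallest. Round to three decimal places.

Ranks of variable 1: 4, 3, 5, 1, 2
Ranks of variable 2: 4, 3, 1, 5, 2
d = r₁ − r₂: 0, 0, 4, -4, 0
d²: 0, 0, 16, 16, 0; Σd² = 32
ρ = 1 − 6·32/(5·24) = 1 − 192/120 = -0.600

-0.600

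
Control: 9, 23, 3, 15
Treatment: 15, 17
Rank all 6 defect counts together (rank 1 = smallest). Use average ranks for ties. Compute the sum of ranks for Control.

Sorted (ascending): 3, 9, 15, 15, 17, 23
The 2 values of 15 occupy positions 3–4 → average rank (3+4)/2 = 3.5.
Control values → pooled ranks: 9→2, 23→6, 3→1, 15→3.5
Rank sum = 2 + 6 + 1 + 3.5 = 12.5

12.5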